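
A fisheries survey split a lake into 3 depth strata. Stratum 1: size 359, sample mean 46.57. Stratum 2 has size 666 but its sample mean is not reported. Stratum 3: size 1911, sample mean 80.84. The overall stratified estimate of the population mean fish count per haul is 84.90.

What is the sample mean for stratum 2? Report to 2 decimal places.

Σ Nₕx̄ₕ = N·μ, so 666·x̄_2 = 2936·84.90 − (359·46.57 + 1911·80.84).
= 249266.4 − 171203.87 = 78062.53.
x̄_2 = 78062.53 / 666 = 117.2110... → 117.21.

117.21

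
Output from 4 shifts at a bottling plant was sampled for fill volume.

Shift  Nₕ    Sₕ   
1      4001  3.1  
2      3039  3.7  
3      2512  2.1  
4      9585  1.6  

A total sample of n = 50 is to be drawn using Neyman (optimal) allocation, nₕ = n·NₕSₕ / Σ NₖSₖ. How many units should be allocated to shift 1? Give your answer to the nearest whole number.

1: NₕSₕ = 4001·3.1 = 12403.1
2: NₕSₕ = 3039·3.7 = 11244.3
3: NₕSₕ = 2512·2.1 = 5275.2
4: NₕSₕ = 9585·1.6 = 15336
Σ NₕSₕ = 44258.6.
n_1 = 50·12403.1/44258.6 = 14.012... → 14.

14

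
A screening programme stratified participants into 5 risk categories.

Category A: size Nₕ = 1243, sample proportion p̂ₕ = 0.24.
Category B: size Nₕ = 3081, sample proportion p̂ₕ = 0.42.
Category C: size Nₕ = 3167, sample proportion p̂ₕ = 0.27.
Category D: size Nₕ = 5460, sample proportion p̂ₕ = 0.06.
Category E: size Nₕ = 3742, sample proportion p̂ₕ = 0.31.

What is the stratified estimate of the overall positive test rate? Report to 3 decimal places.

N = 1243 + 3081 + 3167 + 5460 + 3742 = 16693.
Overall proportion = Σ (Nₕ/N)·p̂ₕ.
Σ Nₕp̂ₕ = 298.32 + 1294.02 + 855.09 + 327.6 + 1160.02 = 3935.05.
3935.05 / 16693 = 0.23573... → 0.236.

0.236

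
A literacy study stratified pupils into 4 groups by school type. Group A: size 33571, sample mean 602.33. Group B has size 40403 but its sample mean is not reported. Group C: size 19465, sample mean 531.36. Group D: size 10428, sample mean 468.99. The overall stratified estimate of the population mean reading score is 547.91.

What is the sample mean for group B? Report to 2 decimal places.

531.03

Σ Nₕx̄ₕ = N·μ, so 40403·x̄_B = 103867·547.91 − (33571·602.33 + 19465·531.36 + 10428·468.99).
= 56909767.97 − 35454370.55 = 21455397.42.
x̄_B = 21455397.42 / 40403 = 531.0348... → 531.03.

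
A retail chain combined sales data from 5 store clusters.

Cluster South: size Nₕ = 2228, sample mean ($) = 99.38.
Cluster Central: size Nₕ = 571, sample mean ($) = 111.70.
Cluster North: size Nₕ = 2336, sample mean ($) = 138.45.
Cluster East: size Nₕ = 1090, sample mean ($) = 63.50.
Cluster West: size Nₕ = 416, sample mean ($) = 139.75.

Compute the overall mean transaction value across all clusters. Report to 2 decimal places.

110.82

x̄_st = (Σ Nₕx̄ₕ) / (Σ Nₕ) = (2228·99.38 + 571·111.70 + 2336·138.45 + 1090·63.50 + 416·139.75) / 6641
= 735969.54 / 6641 = 110.8221... → 110.82.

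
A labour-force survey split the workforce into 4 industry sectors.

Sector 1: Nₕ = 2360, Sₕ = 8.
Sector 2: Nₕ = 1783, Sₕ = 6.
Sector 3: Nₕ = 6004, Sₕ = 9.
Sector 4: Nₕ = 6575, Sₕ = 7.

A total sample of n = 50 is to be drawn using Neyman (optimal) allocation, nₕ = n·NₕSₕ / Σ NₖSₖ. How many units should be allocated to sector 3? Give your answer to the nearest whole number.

1: NₕSₕ = 2360·8 = 18880
2: NₕSₕ = 1783·6 = 10698
3: NₕSₕ = 6004·9 = 54036
4: NₕSₕ = 6575·7 = 46025
Σ NₕSₕ = 129639.
n_3 = 50·54036/129639 = 20.841... → 21.

21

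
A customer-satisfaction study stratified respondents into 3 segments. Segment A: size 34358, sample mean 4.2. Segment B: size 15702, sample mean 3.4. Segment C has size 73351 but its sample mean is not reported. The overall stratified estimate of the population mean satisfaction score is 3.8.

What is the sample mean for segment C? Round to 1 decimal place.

Σ Nₕx̄ₕ = N·μ, so 73351·x̄_C = 123411·3.8 − (34358·4.2 + 15702·3.4).
= 468961.8 − 197690.4 = 271271.4.
x̄_C = 271271.4 / 73351 = 3.698... → 3.7.

3.7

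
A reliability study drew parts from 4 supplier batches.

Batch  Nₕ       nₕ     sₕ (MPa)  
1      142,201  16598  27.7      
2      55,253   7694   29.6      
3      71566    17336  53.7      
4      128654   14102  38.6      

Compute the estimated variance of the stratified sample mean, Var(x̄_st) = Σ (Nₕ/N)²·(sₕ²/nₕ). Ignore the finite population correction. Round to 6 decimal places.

0.024555

N = 397674. Term for each stratum: Wₕ²sₕ²/nₕ.
Var(x̄_st) = 0.005910915 + 0.002198308 + 0.005387146 + 0.011058242 = 0.024554611 → 0.024555.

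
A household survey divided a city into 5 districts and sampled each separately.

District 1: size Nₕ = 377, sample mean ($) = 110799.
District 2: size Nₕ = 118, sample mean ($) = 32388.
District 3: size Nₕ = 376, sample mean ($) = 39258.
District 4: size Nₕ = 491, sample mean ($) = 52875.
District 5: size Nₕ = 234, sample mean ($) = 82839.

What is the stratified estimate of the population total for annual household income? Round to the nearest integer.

105699966

1: 377·110799 = 41771223
2: 118·32388 = 3821784
3: 376·39258 = 14761008
4: 491·52875 = 25961625
5: 234·82839 = 19384326
τ̂ = Σ Nₕx̄ₕ = 105699966.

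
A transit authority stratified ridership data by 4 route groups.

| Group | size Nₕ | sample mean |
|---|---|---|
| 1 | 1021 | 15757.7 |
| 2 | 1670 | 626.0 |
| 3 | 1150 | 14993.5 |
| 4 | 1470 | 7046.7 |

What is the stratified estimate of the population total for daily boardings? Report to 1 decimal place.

Population total = Σ Nₕ·x̄ₕ (each stratum's size times its mean).
1021·15757.7 + 1670·626.0 + 1150·14993.5 + 1470·7046.7 = 16088611.7 + 1045420 + 17242525 + 10358649 = 44735205.7.

44735205.7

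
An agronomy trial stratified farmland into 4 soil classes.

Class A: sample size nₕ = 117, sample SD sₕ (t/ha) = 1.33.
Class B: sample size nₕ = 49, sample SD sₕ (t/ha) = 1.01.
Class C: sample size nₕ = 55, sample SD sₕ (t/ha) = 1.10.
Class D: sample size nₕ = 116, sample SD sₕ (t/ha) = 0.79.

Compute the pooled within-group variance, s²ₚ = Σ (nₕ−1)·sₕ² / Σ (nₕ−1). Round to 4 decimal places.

A: (117−1)·1.33² = 116·1.7689 = 205.1924
B: (49−1)·1.01² = 48·1.0201 = 48.9648
C: (55−1)·1.10² = 54·1.21 = 65.34
D: (116−1)·0.79² = 115·0.6241 = 71.7715
Numerator = 391.2687; denominator = Σ(nₕ−1) = 333.
s²ₚ = 391.2687/333 = 1.174981... → 1.1750.

1.1750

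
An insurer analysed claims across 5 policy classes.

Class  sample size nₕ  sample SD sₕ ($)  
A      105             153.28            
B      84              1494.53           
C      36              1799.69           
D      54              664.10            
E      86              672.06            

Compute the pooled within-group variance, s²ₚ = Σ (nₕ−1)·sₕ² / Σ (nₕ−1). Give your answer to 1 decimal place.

1008224.6

A: (105−1)·153.28² = 104·23494.7584 = 2443454.8736
B: (84−1)·1494.53² = 83·2233619.9209 = 185390453.4347
C: (36−1)·1799.69² = 35·3238884.0961 = 113360943.3635
D: (54−1)·664.10² = 53·441028.81 = 23374526.93
E: (86−1)·672.06² = 85·451664.6436 = 38391494.706
Numerator = 362960873.3078; denominator = Σ(nₕ−1) = 360.
s²ₚ = 362960873.3078/360 = 1008224.648... → 1008224.6.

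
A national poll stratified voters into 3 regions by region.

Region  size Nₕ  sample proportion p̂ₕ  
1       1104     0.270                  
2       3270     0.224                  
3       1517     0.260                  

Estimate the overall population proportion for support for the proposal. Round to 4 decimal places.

0.2419

Wₕ = Nₕ/N with N = 5891: 0.1874, 0.5551, 0.2575.
p̂_st = 0.1874·0.270 + 0.5551·0.224 + 0.2575·0.260 ≈ 0.241891... → 0.2419.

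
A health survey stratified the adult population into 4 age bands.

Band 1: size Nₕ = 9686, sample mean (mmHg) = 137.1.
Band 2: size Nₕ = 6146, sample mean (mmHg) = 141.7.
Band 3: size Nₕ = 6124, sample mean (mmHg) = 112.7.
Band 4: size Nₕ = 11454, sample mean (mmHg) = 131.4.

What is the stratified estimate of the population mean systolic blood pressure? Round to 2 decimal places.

131.52

x̄_st = (Σ Nₕx̄ₕ) / (Σ Nₕ) = (9686·137.1 + 6146·141.7 + 6124·112.7 + 11454·131.4) / 33410
= 4394069.2 / 33410 = 131.5196... → 131.52.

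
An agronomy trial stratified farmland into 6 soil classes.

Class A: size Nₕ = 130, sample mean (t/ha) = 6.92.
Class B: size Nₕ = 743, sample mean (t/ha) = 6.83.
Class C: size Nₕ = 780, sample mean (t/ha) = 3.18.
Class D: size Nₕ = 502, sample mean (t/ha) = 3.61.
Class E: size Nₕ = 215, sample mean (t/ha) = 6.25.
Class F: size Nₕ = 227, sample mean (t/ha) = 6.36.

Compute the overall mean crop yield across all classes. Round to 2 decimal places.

5.03

N = 130 + 743 + 780 + 502 + 215 + 227 = 2597.
Overall mean = Σ (Nₕ/N)·x̄ₕ — weight by population share, not a simple average.
Σ Nₕx̄ₕ = 130·6.92 + 743·6.83 + 780·3.18 + 502·3.61 + 215·6.25 + 227·6.36 = 899.6 + 5074.69 + 2480.4 + 1812.22 + 1343.75 + 1443.72 = 13054.38.
Divide by N: 13054.38 / 2597 = 5.0267... → 5.03.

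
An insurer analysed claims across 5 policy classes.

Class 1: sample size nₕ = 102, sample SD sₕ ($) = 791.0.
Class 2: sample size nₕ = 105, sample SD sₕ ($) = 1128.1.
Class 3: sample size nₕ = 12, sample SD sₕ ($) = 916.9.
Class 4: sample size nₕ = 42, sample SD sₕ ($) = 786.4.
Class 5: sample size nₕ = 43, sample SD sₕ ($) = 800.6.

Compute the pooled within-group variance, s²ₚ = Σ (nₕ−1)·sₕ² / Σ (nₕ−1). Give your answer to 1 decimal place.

859761.5

1: (102−1)·791.0² = 101·625681 = 63193781
2: (105−1)·1128.1² = 104·1272609.61 = 132351399.44
3: (12−1)·916.9² = 11·840705.61 = 9247761.71
4: (42−1)·786.4² = 41·618424.96 = 25355423.36
5: (43−1)·800.6² = 42·640960.36 = 26920335.12
Numerator = 257068700.63; denominator = Σ(nₕ−1) = 299.
s²ₚ = 257068700.63/299 = 859761.541... → 859761.5.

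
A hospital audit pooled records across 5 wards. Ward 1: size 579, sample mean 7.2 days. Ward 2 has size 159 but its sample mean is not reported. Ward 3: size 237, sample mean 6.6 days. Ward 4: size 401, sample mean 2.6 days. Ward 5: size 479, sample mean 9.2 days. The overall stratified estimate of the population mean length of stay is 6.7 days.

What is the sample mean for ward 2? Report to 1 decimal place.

7.8

Σ Nₕx̄ₕ = N·μ, so 159·x̄_2 = 1855·6.7 − (579·7.2 + 237·6.6 + 401·2.6 + 479·9.2).
= 12428.5 − 11182.4 = 1246.1.
x̄_2 = 1246.1 / 159 = 7.837... → 7.8.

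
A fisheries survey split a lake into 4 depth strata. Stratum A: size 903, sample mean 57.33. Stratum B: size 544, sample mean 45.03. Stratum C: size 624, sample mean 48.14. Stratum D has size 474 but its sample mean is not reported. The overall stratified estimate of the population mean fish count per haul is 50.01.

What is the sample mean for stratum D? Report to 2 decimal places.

44.24

N = 903 + 544 + 624 + 474 = 2545.
Overall total = μ·N = 50.01·2545 = 127275.45.
Subtract the known strata: 903·57.33 + 544·45.03 + 624·48.14 = 106304.67.
Remaining total for stratum D: 127275.45 − 106304.67 = 20970.78.
Divide by its size: 20970.78 / 474 = 44.2422... → 44.24.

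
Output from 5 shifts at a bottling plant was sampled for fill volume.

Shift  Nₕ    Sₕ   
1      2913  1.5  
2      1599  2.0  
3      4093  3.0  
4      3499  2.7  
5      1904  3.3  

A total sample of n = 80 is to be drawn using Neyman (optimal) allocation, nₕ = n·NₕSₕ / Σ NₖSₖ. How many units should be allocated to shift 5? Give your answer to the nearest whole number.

14

Σ NₕSₕ = 2913·1.5 + 1599·2.0 + 4093·3.0 + 3499·2.7 + 1904·3.3 = 35577.
Share for 5: 6283.2/35577 = 0.17661.
n_5 = 80 × 0.17661 = 14.129... → 14.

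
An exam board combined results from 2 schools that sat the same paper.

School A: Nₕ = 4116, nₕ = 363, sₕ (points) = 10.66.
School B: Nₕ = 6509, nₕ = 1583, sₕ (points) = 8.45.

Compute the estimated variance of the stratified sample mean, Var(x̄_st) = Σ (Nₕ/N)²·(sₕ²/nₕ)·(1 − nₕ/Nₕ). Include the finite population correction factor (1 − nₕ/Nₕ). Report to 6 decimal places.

0.055647

N = 10625; Wₕ = Nₕ/N.
school A: (4116/10625)²·10.66²/363·(1 − 363/4116) = 0.042835500
school B: (6509/10625)²·8.45²/1583·(1 − 1583/6509) = 0.012811008
Sum = 0.055646508 → 0.055647.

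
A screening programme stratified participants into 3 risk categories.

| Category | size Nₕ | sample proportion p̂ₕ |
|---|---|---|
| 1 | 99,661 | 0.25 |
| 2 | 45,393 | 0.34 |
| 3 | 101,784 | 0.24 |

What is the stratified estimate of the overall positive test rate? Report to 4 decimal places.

0.2624

Wₕ = Nₕ/N with N = 246838: 0.4038, 0.1839, 0.4124.
p̂_st = 0.4038·0.25 + 0.1839·0.34 + 0.4124·0.24 ≈ 0.262427... → 0.2624.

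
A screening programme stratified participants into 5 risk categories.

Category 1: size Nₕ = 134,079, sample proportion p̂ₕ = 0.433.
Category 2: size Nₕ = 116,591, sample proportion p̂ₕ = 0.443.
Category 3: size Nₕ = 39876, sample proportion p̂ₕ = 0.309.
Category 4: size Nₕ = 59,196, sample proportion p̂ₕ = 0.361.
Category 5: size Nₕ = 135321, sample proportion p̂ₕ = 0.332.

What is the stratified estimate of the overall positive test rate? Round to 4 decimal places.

Wₕ = Nₕ/N with N = 485063: 0.2764, 0.2404, 0.0822, 0.1220, 0.2790.
p̂_st = 0.2764·0.433 + 0.2404·0.443 + 0.0822·0.309 + 0.1220·0.361 + 0.2790·0.332 ≈ 0.388247... → 0.3882.

0.3882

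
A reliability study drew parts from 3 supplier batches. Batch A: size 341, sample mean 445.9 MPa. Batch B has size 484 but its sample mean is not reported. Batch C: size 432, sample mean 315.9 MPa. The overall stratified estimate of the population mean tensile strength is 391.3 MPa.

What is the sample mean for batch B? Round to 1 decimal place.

420.1

N = 341 + 484 + 432 = 1257.
Overall total = μ·N = 391.3·1257 = 491864.1.
Subtract the known strata: 341·445.9 + 432·315.9 = 288520.7.
Remaining total for batch B: 491864.1 − 288520.7 = 203343.4.
Divide by its size: 203343.4 / 484 = 420.131... → 420.1.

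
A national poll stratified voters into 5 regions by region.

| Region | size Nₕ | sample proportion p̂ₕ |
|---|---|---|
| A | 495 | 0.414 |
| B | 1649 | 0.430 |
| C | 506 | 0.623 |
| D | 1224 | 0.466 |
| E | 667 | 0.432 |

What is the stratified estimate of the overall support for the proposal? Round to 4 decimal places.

0.4598

Wₕ = Nₕ/N with N = 4541: 0.1090, 0.3631, 0.1114, 0.2695, 0.1469.
p̂_st = 0.1090·0.414 + 0.3631·0.430 + 0.1114·0.623 + 0.2695·0.466 + 0.1469·0.432 ≈ 0.459759... → 0.4598.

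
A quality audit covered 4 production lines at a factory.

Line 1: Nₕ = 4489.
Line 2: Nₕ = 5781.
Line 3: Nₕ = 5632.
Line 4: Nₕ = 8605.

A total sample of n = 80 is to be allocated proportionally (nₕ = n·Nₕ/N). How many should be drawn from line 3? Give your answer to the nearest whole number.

18

Share of line 3 = 5632/24507 = 0.22981.
Allocate 80 × 0.22981 = 18.385... → 18.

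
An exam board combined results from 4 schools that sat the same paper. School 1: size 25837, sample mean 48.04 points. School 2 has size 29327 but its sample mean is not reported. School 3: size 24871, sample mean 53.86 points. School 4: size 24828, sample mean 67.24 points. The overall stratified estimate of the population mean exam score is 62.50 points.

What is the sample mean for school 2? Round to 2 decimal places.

N = 25837 + 29327 + 24871 + 24828 = 104863.
Overall total = μ·N = 62.50·104863 = 6553937.5.
Subtract the known strata: 25837·48.04 + 24871·53.86 + 24828·67.24 = 4250196.26.
Remaining total for school 2: 6553937.5 − 4250196.26 = 2303741.24.
Divide by its size: 2303741.24 / 29327 = 78.5536... → 78.55.

78.55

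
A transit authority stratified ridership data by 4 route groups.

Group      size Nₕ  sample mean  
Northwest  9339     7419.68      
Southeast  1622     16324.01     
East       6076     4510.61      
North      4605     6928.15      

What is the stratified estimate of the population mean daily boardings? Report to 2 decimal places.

N = 21642; weights Wₕ = Nₕ/N = (0.4315, 0.0749, 0.2808, 0.2128).
x̄_st = Σ Wₕ·x̄ₕ = 0.4315·7419.68 + 0.0749·16324.01 + 0.2808·4510.61 + 0.2128·6928.15 ≈ 7165.7210...
→ 7165.72.

7165.72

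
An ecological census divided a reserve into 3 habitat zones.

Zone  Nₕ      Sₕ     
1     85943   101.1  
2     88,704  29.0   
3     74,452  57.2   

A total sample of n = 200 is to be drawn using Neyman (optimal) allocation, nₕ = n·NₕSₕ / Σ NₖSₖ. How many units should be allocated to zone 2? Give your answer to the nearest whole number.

Σ NₕSₕ = 85943·101.1 + 88704·29.0 + 74452·57.2 = 15519907.7.
Share for 2: 2572416/15519907.7 = 0.16575.
n_2 = 200 × 0.16575 = 33.150... → 33.

33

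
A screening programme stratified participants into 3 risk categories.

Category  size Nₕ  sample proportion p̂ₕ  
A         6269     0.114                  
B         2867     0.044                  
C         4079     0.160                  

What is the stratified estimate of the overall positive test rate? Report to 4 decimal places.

N = 6269 + 2867 + 4079 = 13215.
Overall proportion = Σ (Nₕ/N)·p̂ₕ.
Σ Nₕp̂ₕ = 714.666 + 126.148 + 652.64 = 1493.454.
1493.454 / 13215 = 0.113012... → 0.1130.

0.1130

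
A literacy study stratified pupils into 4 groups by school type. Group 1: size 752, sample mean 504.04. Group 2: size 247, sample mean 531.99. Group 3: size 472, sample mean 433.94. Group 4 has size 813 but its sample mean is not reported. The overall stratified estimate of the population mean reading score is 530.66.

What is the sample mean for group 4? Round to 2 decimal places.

N = 752 + 247 + 472 + 813 = 2284.
Overall total = μ·N = 530.66·2284 = 1212027.44.
Subtract the known strata: 752·504.04 + 247·531.99 + 472·433.94 = 715259.29.
Remaining total for group 4: 1212027.44 − 715259.29 = 496768.15.
Divide by its size: 496768.15 / 813 = 611.0309... → 611.03.

611.03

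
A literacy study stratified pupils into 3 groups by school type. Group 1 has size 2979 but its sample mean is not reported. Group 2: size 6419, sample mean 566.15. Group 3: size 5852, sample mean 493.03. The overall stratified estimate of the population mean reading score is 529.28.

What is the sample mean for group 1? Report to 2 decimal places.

521.04

Σ Nₕx̄ₕ = N·μ, so 2979·x̄_1 = 15250·529.28 − (6419·566.15 + 5852·493.03).
= 8071520 − 6519328.41 = 1552191.59.
x̄_1 = 1552191.59 / 2979 = 521.0445... → 521.04.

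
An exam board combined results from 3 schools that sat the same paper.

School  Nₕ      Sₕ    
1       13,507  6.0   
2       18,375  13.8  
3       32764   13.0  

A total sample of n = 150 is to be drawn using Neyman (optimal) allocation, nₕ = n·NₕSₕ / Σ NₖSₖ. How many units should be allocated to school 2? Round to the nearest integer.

1: NₕSₕ = 13507·6.0 = 81042
2: NₕSₕ = 18375·13.8 = 253575
3: NₕSₕ = 32764·13.0 = 425932
Σ NₕSₕ = 760549.
n_2 = 150·253575/760549 = 50.012... → 50.

50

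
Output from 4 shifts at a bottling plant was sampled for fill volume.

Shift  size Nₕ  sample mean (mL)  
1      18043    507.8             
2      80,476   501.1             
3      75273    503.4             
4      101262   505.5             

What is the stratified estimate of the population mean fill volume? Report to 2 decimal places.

503.79

N = 275054; weights Wₕ = Nₕ/N = (0.0656, 0.2926, 0.2737, 0.3682).
x̄_st = Σ Wₕ·x̄ₕ = 0.0656·507.8 + 0.2926·501.1 + 0.2737·503.4 + 0.3682·505.5 ≈ 503.7888...
→ 503.79.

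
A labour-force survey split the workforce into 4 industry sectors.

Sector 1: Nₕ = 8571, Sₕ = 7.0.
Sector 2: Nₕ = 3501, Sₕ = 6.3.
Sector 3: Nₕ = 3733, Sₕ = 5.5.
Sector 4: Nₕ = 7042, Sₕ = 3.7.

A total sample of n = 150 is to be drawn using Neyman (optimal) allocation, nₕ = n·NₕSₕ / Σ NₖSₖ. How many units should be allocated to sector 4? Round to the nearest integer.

Σ NₕSₕ = 8571·7.0 + 3501·6.3 + 3733·5.5 + 7042·3.7 = 128640.2.
Share for 4: 26055.4/128640.2 = 0.20254.
n_4 = 150 × 0.20254 = 30.382... → 30.

30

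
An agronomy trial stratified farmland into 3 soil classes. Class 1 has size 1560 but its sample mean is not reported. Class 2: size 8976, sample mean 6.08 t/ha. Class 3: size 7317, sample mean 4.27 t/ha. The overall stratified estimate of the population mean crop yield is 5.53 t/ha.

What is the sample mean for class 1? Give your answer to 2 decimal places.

N = 1560 + 8976 + 7317 = 17853.
Overall total = μ·N = 5.53·17853 = 98727.09.
Subtract the known strata: 8976·6.08 + 7317·4.27 = 85817.67.
Remaining total for class 1: 98727.09 − 85817.67 = 12909.42.
Divide by its size: 12909.42 / 1560 = 8.2753... → 8.28.

8.28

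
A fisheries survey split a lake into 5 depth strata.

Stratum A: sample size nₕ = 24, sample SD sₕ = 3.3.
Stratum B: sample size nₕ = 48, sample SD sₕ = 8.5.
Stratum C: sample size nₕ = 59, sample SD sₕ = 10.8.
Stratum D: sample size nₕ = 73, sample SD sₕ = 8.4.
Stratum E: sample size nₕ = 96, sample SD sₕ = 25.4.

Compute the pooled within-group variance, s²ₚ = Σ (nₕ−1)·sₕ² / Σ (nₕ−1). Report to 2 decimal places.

Degrees of freedom: 23 + 47 + 58 + 72 + 95 = 295.
Σ(nₕ−1)sₕ² = 23·10.89 + 47·72.25 + 58·116.64 + 72·70.56 + 95·645.16 = 76781.86.
s²ₚ = 76781.86 / 295 = 260.2775... → 260.28.

260.28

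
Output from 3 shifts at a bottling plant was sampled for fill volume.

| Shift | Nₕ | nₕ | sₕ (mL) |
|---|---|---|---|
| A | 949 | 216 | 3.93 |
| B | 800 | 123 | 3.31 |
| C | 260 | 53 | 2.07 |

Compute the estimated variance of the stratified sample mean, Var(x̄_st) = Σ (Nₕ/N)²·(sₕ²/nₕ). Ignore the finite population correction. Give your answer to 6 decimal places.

0.031434

N = 2009; Wₕ = Nₕ/N.
shift A: (949/2009)²·3.93²/216 = 0.015955261
shift B: (800/2009)²·3.31²/123 = 0.014124431
shift C: (260/2009)²·2.07²/53 = 0.001354103
Sum = 0.031433795 → 0.031434.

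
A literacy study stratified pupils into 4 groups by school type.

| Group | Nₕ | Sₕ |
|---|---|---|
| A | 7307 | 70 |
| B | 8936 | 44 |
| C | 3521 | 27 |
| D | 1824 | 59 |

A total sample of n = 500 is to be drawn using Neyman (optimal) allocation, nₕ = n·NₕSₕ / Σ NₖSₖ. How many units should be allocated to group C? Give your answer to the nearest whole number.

A: NₕSₕ = 7307·70 = 511490
B: NₕSₕ = 8936·44 = 393184
C: NₕSₕ = 3521·27 = 95067
D: NₕSₕ = 1824·59 = 107616
Σ NₕSₕ = 1107357.
n_C = 500·95067/1107357 = 42.925... → 43.

43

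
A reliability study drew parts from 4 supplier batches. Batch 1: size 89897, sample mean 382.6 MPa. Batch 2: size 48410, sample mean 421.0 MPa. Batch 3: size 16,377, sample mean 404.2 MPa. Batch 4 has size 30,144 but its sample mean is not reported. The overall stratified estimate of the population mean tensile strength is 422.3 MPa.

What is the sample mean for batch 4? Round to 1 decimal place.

N = 89897 + 48410 + 16377 + 30144 = 184828.
Overall total = μ·N = 422.3·184828 = 78052864.4.
Subtract the known strata: 89897·382.6 + 48410·421.0 + 16377·404.2 = 61394785.6.
Remaining total for batch 4: 78052864.4 − 61394785.6 = 16658078.8.
Divide by its size: 16658078.8 / 30144 = 552.617... → 552.6.

552.6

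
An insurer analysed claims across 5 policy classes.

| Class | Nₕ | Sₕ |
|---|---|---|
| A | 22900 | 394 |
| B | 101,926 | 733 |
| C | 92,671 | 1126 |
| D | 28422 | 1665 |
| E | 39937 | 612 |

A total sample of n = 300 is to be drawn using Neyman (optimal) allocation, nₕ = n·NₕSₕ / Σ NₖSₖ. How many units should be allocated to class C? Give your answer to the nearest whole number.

120

Σ NₕSₕ = 22900·394 + 101926·733 + 92671·1126 + 28422·1665 + 39937·612 = 259845978.
Share for C: 104347546/259845978 = 0.40157.
n_C = 300 × 0.40157 = 120.472... → 120.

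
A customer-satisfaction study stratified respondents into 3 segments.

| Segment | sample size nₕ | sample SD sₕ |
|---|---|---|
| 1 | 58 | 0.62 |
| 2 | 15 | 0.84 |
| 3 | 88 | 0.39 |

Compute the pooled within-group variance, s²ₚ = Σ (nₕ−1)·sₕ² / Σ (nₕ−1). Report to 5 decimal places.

1: (58−1)·0.62² = 57·0.3844 = 21.9108
2: (15−1)·0.84² = 14·0.7056 = 9.8784
3: (88−1)·0.39² = 87·0.1521 = 13.2327
Numerator = 45.0219; denominator = Σ(nₕ−1) = 158.
s²ₚ = 45.0219/158 = 0.2849487... → 0.28495.

0.28495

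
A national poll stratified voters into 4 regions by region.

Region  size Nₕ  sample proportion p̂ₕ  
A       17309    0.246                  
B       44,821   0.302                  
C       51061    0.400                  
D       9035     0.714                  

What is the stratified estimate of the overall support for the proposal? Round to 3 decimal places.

0.365

Wₕ = Nₕ/N with N = 122226: 0.1416, 0.3667, 0.4178, 0.0739.
p̂_st = 0.1416·0.246 + 0.3667·0.302 + 0.4178·0.400 + 0.0739·0.714 ≈ 0.36547... → 0.365.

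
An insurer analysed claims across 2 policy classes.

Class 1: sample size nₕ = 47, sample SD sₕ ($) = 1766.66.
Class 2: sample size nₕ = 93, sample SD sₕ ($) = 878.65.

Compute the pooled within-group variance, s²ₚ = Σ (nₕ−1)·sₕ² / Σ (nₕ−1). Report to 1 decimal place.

1: (47−1)·1766.66² = 46·3121087.5556 = 143570027.5576
2: (93−1)·878.65² = 92·772025.8225 = 71026375.67
Numerator = 214596403.2276; denominator = Σ(nₕ−1) = 138.
s²ₚ = 214596403.2276/138 = 1555046.400... → 1555046.4.

1555046.4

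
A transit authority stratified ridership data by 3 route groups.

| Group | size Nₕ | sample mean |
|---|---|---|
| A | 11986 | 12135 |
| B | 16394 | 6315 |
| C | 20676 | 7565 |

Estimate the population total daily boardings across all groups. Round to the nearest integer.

405392160

Estimate total by summing Nₕ·x̄ₕ over strata.
11986·12135 + 16394·6315 + 20676·7565 = 145450110 + 103528110 + 156413940 = 405392160.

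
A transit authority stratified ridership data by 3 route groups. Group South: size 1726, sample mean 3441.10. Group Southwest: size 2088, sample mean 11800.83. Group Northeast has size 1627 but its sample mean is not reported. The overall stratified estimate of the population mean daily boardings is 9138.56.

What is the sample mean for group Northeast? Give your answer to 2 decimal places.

N = 1726 + 2088 + 1627 = 5441.
Overall total = μ·N = 9138.56·5441 = 49722904.96.
Subtract the known strata: 1726·3441.10 + 2088·11800.83 = 30579471.64.
Remaining total for group Northeast: 49722904.96 − 30579471.64 = 19143433.32.
Divide by its size: 19143433.32 / 1627 = 11766.0930... → 11766.09.

11766.09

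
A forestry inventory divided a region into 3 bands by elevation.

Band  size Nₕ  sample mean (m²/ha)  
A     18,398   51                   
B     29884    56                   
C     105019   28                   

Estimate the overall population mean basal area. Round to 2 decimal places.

x̄_st = (Σ Nₕx̄ₕ) / (Σ Nₕ) = (18398·51 + 29884·56 + 105019·28) / 153301
= 5552334 / 153301 = 36.2185... → 36.22.

36.22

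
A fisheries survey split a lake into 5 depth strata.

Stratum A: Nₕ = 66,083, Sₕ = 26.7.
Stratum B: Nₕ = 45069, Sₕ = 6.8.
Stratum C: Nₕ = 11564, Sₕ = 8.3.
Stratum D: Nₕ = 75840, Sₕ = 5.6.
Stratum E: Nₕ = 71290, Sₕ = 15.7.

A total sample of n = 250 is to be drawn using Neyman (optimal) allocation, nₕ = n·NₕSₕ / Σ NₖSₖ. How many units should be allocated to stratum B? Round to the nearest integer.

Σ NₕSₕ = 66083·26.7 + 45069·6.8 + 11564·8.3 + 75840·5.6 + 71290·15.7 = 3710823.5.
Share for B: 306469.2/3710823.5 = 0.08259.
n_B = 250 × 0.08259 = 20.647... → 21.

21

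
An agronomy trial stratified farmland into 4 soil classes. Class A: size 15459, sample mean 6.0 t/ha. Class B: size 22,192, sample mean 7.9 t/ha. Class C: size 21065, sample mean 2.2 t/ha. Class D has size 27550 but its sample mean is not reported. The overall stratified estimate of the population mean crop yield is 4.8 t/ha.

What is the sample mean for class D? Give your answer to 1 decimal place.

Σ Nₕx̄ₕ = N·μ, so 27550·x̄_D = 86266·4.8 − (15459·6.0 + 22192·7.9 + 21065·2.2).
= 414076.8 − 314413.8 = 99663.
x̄_D = 99663 / 27550 = 3.618... → 3.6.

3.6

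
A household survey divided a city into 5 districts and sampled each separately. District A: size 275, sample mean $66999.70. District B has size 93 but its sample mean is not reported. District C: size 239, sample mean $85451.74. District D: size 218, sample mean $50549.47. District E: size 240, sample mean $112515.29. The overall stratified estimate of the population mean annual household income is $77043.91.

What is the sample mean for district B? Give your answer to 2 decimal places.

55703.51

Σ Nₕx̄ₕ = N·μ, so 93·x̄_B = 1065·77043.91 − (275·66999.70 + 239·85451.74 + 218·50549.47 + 240·112515.29).
= 82051764.15 − 76871337.42 = 5180426.73.
x̄_B = 5180426.73 / 93 = 55703.5132... → 55703.51.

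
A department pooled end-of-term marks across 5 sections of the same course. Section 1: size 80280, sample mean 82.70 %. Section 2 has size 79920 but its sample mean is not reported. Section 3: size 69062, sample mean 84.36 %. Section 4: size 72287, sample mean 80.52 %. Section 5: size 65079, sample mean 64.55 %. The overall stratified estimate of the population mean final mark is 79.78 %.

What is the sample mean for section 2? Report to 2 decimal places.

N = 80280 + 79920 + 69062 + 72287 + 65079 = 366628.
Overall total = μ·N = 79.78·366628 = 29249581.84.
Subtract the known strata: 80280·82.70 + 69062·84.36 + 72287·80.52 + 65079·64.55 = 22486625.01.
Remaining total for section 2: 29249581.84 − 22486625.01 = 6762956.83.
Divide by its size: 6762956.83 / 79920 = 84.6216... → 84.62.

84.62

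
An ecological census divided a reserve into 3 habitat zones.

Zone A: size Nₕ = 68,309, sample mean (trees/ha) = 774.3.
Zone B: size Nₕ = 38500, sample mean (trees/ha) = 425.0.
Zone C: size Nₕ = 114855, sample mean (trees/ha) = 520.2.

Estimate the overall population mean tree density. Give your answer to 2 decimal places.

581.97

N = 221664; weights Wₕ = Nₕ/N = (0.3082, 0.1737, 0.5181).
x̄_st = Σ Wₕ·x̄ₕ = 0.3082·774.3 + 0.1737·425.0 + 0.5181·520.2 ≈ 581.9697...
→ 581.97.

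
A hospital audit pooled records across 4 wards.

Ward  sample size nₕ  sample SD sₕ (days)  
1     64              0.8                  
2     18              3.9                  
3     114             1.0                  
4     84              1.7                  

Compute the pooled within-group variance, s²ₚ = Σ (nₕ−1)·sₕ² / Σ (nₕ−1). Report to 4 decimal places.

1: (64−1)·0.8² = 63·0.64 = 40.32
2: (18−1)·3.9² = 17·15.21 = 258.57
3: (114−1)·1.0² = 113·1 = 113
4: (84−1)·1.7² = 83·2.89 = 239.87
Numerator = 651.76; denominator = Σ(nₕ−1) = 276.
s²ₚ = 651.76/276 = 2.361449... → 2.3614.

2.3614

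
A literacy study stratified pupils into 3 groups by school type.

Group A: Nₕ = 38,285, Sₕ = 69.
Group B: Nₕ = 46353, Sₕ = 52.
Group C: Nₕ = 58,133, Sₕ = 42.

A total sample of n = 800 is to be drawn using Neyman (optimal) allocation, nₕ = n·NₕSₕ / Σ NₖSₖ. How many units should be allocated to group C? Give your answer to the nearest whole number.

Σ NₕSₕ = 38285·69 + 46353·52 + 58133·42 = 7493607.
Share for C: 2441586/7493607 = 0.32582.
n_C = 800 × 0.32582 = 260.658... → 261.

261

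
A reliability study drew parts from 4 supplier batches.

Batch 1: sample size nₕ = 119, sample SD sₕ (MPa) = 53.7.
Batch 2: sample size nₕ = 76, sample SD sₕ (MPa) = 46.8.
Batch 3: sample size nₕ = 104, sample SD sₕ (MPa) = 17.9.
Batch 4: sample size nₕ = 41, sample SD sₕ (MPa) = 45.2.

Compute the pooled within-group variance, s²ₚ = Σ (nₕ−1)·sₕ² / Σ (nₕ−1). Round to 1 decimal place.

1843.1

1: (119−1)·53.7² = 118·2883.69 = 340275.42
2: (76−1)·46.8² = 75·2190.24 = 164268
3: (104−1)·17.9² = 103·320.41 = 33002.23
4: (41−1)·45.2² = 40·2043.04 = 81721.6
Numerator = 619267.25; denominator = Σ(nₕ−1) = 336.
s²ₚ = 619267.25/336 = 1843.057... → 1843.1.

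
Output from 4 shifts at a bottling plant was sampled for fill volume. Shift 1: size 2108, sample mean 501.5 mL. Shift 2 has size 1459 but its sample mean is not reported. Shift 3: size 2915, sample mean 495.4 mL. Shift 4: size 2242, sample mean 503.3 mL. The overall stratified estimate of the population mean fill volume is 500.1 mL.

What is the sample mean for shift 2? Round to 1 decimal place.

Σ Nₕx̄ₕ = N·μ, so 1459·x̄_2 = 8724·500.1 − (2108·501.5 + 2915·495.4 + 2242·503.3).
= 4362872.4 − 3629651.6 = 733220.8.
x̄_2 = 733220.8 / 1459 = 502.550... → 502.6.

502.6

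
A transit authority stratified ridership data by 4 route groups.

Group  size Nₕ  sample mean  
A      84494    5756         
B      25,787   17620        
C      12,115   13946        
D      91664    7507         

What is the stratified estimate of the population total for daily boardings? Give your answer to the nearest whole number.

1797791842

A: 84494·5756 = 486347464
B: 25787·17620 = 454366940
C: 12115·13946 = 168955790
D: 91664·7507 = 688121648
τ̂ = Σ Nₕx̄ₕ = 1797791842.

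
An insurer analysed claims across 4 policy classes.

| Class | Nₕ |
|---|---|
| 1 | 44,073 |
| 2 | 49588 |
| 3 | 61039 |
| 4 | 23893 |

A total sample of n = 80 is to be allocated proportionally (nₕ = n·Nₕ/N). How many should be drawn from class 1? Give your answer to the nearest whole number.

N = 44073 + 49588 + 61039 + 23893 = 178593.
n_1 = 80·44073/178593 = 19.742... → 20.

20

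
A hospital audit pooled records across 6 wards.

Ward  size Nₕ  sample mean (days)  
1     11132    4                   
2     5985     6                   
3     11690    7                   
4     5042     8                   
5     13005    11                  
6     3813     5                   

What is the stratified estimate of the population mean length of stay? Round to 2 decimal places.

N = 11132 + 5985 + 11690 + 5042 + 13005 + 3813 = 50667.
Weight each subgroup mean by Nₕ/N and sum.
Σ Nₕx̄ₕ = 11132·4 + 5985·6 + 11690·7 + 5042·8 + 13005·11 + 3813·5 = 44528 + 35910 + 81830 + 40336 + 143055 + 19065 = 364724.
Divide by N: 364724 / 50667 = 7.1985... → 7.20.

7.20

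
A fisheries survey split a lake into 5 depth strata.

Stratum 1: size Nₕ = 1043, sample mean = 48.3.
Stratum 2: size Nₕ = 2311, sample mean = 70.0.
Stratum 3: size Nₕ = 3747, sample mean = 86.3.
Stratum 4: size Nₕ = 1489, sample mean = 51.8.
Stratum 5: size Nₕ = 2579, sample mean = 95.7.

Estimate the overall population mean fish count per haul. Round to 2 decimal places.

N = 11169; weights Wₕ = Nₕ/N = (0.0934, 0.2069, 0.3355, 0.1333, 0.2309).
x̄_st = Σ Wₕ·x̄ₕ = 0.0934·48.3 + 0.2069·70.0 + 0.3355·86.3 + 0.1333·51.8 + 0.2309·95.7 ≈ 76.9499...
→ 76.95.

76.95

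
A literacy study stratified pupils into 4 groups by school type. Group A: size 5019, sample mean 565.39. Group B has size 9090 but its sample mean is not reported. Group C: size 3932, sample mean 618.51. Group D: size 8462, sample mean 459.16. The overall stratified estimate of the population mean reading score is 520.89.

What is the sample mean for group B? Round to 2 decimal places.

Σ Nₕx̄ₕ = N·μ, so 9090·x̄_B = 26503·520.89 − (5019·565.39 + 3932·618.51 + 8462·459.16).
= 13805147.67 − 9155085.65 = 4650062.02.
x̄_B = 4650062.02 / 9090 = 511.5580... → 511.56.

511.56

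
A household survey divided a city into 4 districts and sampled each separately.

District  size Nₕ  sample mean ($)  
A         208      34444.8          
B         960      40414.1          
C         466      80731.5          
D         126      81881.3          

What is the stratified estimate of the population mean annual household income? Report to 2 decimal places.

N = 1760; weights Wₕ = Nₕ/N = (0.1182, 0.5455, 0.2648, 0.0716).
x̄_st = Σ Wₕ·x̄ₕ = 0.1182·34444.8 + 0.5455·40414.1 + 0.2648·80731.5 + 0.0716·81881.3 ≈ 53352.2598...
→ 53352.26.

53352.26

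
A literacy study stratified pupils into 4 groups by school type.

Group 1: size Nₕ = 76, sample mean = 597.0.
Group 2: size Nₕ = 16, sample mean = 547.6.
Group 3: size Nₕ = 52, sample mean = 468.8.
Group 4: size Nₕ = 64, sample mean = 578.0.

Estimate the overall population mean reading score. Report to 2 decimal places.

x̄_st = (Σ Nₕx̄ₕ) / (Σ Nₕ) = (76·597.0 + 16·547.6 + 52·468.8 + 64·578.0) / 208
= 115503.2 / 208 = 555.3038... → 555.30.

555.30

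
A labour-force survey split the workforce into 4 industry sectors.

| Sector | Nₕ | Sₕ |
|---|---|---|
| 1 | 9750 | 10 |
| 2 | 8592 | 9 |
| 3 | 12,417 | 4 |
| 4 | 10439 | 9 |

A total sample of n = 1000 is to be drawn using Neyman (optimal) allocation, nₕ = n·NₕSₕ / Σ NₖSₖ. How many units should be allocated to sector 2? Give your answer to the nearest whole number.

243

1: NₕSₕ = 9750·10 = 97500
2: NₕSₕ = 8592·9 = 77328
3: NₕSₕ = 12417·4 = 49668
4: NₕSₕ = 10439·9 = 93951
Σ NₕSₕ = 318447.
n_2 = 1000·77328/318447 = 242.828... → 243.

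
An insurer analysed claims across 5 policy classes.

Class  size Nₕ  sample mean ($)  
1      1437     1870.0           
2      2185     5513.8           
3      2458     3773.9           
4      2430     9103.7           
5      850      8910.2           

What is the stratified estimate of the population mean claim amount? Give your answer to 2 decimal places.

N = 1437 + 2185 + 2458 + 2430 + 850 = 9360.
The stratified mean weights each stratum mean by its population share Nₕ/N.
Σ Nₕx̄ₕ = 1437·1870.0 + 2185·5513.8 + 2458·3773.9 + 2430·9103.7 + 850·8910.2 = 2687190 + 12047653 + 9276246.2 + 22121991 + 7573670 = 53706750.2.
Divide by N: 53706750.2 / 9360 = 5737.9007... → 5737.90.

5737.90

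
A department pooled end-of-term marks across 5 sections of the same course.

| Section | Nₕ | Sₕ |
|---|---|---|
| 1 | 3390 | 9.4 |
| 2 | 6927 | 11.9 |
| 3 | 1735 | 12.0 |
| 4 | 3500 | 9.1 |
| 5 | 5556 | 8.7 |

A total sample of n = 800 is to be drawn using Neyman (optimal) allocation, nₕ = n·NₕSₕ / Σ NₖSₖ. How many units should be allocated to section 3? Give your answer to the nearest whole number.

Σ NₕSₕ = 3390·9.4 + 6927·11.9 + 1735·12.0 + 3500·9.1 + 5556·8.7 = 215304.5.
Share for 3: 20820/215304.5 = 0.09670.
n_3 = 800 × 0.09670 = 77.360... → 77.

77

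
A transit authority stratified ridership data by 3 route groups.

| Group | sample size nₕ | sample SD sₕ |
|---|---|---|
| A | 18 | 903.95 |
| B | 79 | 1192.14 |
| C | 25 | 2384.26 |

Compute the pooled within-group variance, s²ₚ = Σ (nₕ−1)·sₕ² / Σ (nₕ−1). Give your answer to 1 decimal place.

2194766.9

Degrees of freedom: 17 + 78 + 24 = 119.
Σ(nₕ−1)sₕ² = 17·817125.6025 + 78·1421197.7796 + 24·5684695.7476 = 261177259.9937.
s²ₚ = 261177259.9937 / 119 = 2194766.891... → 2194766.9.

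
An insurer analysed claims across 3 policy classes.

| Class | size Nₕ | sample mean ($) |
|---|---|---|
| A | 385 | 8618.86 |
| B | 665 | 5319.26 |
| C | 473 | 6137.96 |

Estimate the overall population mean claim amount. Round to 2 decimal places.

6407.63

N = 385 + 665 + 473 = 1523.
Weight each subgroup mean by Nₕ/N and sum.
Σ Nₕx̄ₕ = 385·8618.86 + 665·5319.26 + 473·6137.96 = 3318261.1 + 3537307.9 + 2903255.08 = 9758824.08.
Divide by N: 9758824.08 / 1523 = 6407.6324... → 6407.63.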